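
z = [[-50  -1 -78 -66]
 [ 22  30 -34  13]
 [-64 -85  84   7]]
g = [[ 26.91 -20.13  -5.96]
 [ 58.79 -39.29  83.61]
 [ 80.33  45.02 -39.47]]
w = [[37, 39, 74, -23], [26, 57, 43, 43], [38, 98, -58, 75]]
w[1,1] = 57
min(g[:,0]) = 26.91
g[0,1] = -20.13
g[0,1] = -20.13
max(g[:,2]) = 83.61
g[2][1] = 45.02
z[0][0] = -50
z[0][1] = -1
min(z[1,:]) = -34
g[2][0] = 80.33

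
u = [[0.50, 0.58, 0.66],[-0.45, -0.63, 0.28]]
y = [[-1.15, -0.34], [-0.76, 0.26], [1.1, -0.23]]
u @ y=[[-0.29, -0.17], [1.3, -0.08]]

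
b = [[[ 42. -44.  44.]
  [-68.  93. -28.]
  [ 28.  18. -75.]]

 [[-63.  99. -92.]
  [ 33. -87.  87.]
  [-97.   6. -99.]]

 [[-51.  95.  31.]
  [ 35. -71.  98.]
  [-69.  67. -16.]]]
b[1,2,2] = -99.0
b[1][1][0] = 33.0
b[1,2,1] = 6.0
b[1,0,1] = 99.0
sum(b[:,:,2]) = -50.0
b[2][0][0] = -51.0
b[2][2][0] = -69.0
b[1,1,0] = 33.0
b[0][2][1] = 18.0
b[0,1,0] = -68.0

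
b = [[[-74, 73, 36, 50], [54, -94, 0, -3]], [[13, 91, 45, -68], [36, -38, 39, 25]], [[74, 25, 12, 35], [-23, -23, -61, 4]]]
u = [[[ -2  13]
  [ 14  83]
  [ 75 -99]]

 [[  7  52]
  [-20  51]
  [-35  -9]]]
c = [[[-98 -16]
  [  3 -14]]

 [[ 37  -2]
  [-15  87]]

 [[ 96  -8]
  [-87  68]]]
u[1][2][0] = -35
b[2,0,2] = 12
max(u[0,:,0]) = 75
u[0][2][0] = 75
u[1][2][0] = -35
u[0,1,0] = 14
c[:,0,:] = [[-98, -16], [37, -2], [96, -8]]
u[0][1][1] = 83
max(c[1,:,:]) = 87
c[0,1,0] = 3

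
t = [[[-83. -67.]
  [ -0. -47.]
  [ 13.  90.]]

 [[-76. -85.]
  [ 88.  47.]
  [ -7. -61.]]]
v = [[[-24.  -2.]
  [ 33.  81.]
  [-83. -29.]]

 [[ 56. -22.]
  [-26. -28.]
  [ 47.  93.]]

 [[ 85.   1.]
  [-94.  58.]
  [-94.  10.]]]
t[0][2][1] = 90.0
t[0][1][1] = -47.0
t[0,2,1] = 90.0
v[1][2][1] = 93.0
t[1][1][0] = 88.0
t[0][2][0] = 13.0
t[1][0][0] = -76.0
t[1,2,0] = -7.0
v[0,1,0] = 33.0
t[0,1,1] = -47.0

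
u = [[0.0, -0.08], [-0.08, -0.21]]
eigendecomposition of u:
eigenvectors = [[0.95, 0.32], [-0.32, 0.95]]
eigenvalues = [0.03, -0.24]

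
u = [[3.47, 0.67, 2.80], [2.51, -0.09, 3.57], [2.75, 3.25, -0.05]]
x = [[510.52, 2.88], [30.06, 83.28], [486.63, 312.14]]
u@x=[[3154.21, 939.78], [3015.97, 1114.07], [1477.29, 262.97]]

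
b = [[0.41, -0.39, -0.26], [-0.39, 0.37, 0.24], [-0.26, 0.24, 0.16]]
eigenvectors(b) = [[-0.66, 0.7, -0.27],[0.63, 0.32, -0.71],[0.41, 0.64, 0.65]]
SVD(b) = [[-0.66, -0.70, -0.27], [0.63, -0.32, -0.71], [0.41, -0.64, 0.65]] @ diag([0.9408277202151034, 0.0050430238805196925, 0.004215303665416364]) @ [[-0.66, 0.63, 0.41], [0.7, 0.32, 0.64], [-0.27, -0.71, 0.65]]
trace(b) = 0.94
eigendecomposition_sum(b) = [[0.41, -0.39, -0.26], [-0.39, 0.37, 0.24], [-0.26, 0.24, 0.16]] + [[-0.0, -0.0, -0.00], [-0.0, -0.00, -0.00], [-0.0, -0.00, -0.00]] + [[0.00, 0.0, -0.00],[0.0, 0.0, -0.0],[-0.0, -0.0, 0.0]]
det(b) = -0.00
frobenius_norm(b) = 0.94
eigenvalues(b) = [0.94, -0.01, 0.0]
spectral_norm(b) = 0.94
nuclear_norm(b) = 0.95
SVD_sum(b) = [[0.41, -0.39, -0.26], [-0.39, 0.37, 0.24], [-0.26, 0.24, 0.16]] + [[-0.0, -0.0, -0.0], [-0.0, -0.00, -0.00], [-0.00, -0.0, -0.00]] + [[0.0, 0.0, -0.00], [0.0, 0.00, -0.0], [-0.00, -0.00, 0.0]]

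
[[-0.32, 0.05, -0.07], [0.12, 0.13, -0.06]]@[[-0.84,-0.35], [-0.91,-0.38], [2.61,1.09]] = [[0.04,0.02], [-0.38,-0.16]]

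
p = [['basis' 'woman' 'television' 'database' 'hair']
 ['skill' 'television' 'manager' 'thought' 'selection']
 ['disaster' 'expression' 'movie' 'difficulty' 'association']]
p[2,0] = 'disaster'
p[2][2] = 'movie'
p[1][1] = 'television'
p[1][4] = 'selection'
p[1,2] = 'manager'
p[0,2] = 'television'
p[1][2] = 'manager'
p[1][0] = 'skill'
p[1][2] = 'manager'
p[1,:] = ['skill', 'television', 'manager', 'thought', 'selection']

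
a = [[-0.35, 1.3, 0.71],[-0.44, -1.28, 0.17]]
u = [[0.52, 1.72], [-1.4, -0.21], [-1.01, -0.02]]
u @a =[[-0.94, -1.53, 0.66], [0.58, -1.55, -1.03], [0.36, -1.29, -0.72]]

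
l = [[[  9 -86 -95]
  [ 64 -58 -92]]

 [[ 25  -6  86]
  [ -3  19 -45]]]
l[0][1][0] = 64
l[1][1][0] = -3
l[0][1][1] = -58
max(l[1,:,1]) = 19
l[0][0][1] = -86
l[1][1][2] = -45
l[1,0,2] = 86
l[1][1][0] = -3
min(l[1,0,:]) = -6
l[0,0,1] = -86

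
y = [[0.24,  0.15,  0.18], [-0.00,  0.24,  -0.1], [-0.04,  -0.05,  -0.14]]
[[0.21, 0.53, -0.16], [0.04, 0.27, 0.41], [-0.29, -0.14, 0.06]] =y @ [[-1.37,1.29,-1.12], [1.05,1.23,1.44], [2.10,0.22,-0.61]]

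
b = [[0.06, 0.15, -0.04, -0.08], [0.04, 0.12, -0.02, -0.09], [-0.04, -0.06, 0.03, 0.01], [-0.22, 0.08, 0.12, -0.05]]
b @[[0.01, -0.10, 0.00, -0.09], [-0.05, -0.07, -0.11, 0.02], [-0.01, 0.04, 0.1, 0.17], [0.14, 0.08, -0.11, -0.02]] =[[-0.02, -0.02, -0.01, -0.01], [-0.02, -0.02, -0.01, -0.00], [0.00, 0.01, 0.01, 0.01], [-0.01, 0.02, 0.01, 0.04]]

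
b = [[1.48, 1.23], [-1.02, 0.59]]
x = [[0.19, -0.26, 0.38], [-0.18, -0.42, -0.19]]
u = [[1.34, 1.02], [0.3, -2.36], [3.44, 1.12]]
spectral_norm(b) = 1.99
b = x @ u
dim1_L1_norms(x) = [0.83, 0.79]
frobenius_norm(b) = 2.26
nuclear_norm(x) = 0.99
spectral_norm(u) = 4.02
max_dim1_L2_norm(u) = 3.62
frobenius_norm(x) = 0.70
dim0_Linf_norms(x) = [0.19, 0.42, 0.38]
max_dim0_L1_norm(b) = 2.5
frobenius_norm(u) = 4.65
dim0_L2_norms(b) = [1.8, 1.36]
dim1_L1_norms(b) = [2.71, 1.61]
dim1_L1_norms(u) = [2.36, 2.66, 4.56]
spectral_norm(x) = 0.50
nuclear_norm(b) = 3.06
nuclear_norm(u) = 6.35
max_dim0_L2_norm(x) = 0.49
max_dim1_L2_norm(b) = 1.92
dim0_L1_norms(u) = [5.08, 4.5]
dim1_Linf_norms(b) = [1.48, 1.02]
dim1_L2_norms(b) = [1.92, 1.18]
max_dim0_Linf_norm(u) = 3.44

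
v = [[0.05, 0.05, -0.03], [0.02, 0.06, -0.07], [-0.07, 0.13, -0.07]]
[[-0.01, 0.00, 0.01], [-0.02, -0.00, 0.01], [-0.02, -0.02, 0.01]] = v@[[0.01, 0.17, 0.1],[-0.06, -0.08, 0.16],[0.17, 0.02, 0.03]]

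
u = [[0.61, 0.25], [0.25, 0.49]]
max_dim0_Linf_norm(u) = 0.61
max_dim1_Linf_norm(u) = 0.61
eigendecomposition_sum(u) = [[0.50, 0.39], [0.39, 0.31]] + [[0.11, -0.14], [-0.14, 0.18]]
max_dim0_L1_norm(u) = 0.86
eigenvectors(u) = [[0.79,-0.62], [0.62,0.79]]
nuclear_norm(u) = 1.10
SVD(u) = [[-0.79, -0.62], [-0.62, 0.79]] @ diag([0.8070992026436489, 0.2929007973563511]) @ [[-0.79, -0.62], [-0.62, 0.79]]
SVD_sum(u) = [[0.50,0.39], [0.39,0.31]] + [[0.11, -0.14], [-0.14, 0.18]]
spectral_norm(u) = 0.81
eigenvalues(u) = [0.81, 0.29]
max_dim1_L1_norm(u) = 0.86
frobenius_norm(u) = 0.86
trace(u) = 1.10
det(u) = 0.24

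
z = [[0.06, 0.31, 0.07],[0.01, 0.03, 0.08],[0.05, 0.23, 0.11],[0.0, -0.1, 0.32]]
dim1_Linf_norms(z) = [0.31, 0.08, 0.23, 0.32]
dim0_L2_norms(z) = [0.08, 0.4, 0.35]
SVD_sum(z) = [[0.06, 0.29, 0.12], [0.01, 0.05, 0.02], [0.05, 0.24, 0.1], [0.01, 0.03, 0.01]] + [[0.0,  0.02,  -0.05], [-0.00,  -0.02,  0.06], [-0.0,  -0.01,  0.01], [-0.01,  -0.13,  0.31]] + [[-0.00,0.0,0.00], [-0.0,0.00,0.00], [0.00,-0.00,-0.00], [-0.00,0.0,0.0]]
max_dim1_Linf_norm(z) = 0.32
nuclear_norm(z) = 0.76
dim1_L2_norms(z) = [0.32, 0.09, 0.26, 0.34]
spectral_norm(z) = 0.42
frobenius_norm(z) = 0.54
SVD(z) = [[-0.77, 0.15, 0.61],[-0.14, -0.18, 0.09],[-0.62, -0.04, -0.78],[-0.07, -0.97, 0.11]] @ diag([0.41638364024626384, 0.3442699879407039, 0.0016850930471914395]) @ [[-0.19, -0.91, -0.37], [0.02, 0.38, -0.93], [-0.98, 0.18, 0.06]]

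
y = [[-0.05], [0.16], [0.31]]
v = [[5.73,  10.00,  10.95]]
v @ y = [[4.71]]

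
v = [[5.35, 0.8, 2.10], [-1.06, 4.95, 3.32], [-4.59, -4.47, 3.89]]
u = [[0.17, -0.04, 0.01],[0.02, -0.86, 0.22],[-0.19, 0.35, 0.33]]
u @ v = [[0.91,-0.11,0.26], [0.01,-5.22,-1.96], [-2.90,0.11,2.05]]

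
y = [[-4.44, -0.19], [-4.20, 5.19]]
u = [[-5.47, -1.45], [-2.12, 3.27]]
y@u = [[24.69, 5.82], [11.97, 23.06]]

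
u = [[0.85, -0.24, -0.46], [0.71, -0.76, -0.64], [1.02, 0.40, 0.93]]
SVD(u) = [[-0.63, -0.05, -0.77], [-0.71, -0.35, 0.61], [-0.3, 0.94, 0.19]] @ diag([1.5408556464691943, 1.453476371595639, 0.24793207528913247]) @ [[-0.88,0.37,0.31], [0.46,0.45,0.77], [-0.15,-0.81,0.56]]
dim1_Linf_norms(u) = [0.85, 0.76, 1.02]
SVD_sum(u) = [[0.85, -0.36, -0.3],[0.96, -0.41, -0.34],[0.4, -0.17, -0.14]] + [[-0.03, -0.03, -0.05],  [-0.23, -0.23, -0.39],  [0.63, 0.61, 1.04]] + [[0.03, 0.16, -0.11],[-0.02, -0.12, 0.08],[-0.01, -0.04, 0.03]]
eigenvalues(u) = [(0.76+0.72j), (0.76-0.72j), (-0.5+0j)]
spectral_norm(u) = 1.54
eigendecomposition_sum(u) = [[0.41+0.37j, (-0.1+0.05j), (-0.23+0.23j)],  [0.16+0.43j, (-0.09-0j), -0.26+0.08j],  [0.57-0.80j, 0.11+0.17j, (0.44+0.36j)]] + [[0.41-0.37j,  (-0.1-0.05j),  -0.23-0.23j], [(0.16-0.43j),  (-0.09+0j),  (-0.26-0.08j)], [0.57+0.80j,  (0.11-0.17j),  0.44-0.36j]] + [[(0.03-0j),-0.04+0.00j,-0.01+0.00j], [(0.4-0j),(-0.57+0j),-0.13+0.00j], [-0.13+0.00j,(0.19-0j),(0.04-0j)]]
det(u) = -0.56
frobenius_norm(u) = 2.13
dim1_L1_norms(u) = [1.55, 2.11, 2.35]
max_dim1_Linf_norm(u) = 1.02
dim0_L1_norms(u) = [2.58, 1.4, 2.03]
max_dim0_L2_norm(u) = 1.51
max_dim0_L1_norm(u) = 2.58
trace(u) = 1.02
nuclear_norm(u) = 3.24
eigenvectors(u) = [[(-0.05+0.45j), -0.05-0.45j, -0.06+0.00j], [-0.21+0.31j, (-0.21-0.31j), -0.95+0.00j], [(0.81+0j), (0.81-0j), (0.31+0j)]]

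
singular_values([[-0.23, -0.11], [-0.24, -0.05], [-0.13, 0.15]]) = [0.36, 0.18]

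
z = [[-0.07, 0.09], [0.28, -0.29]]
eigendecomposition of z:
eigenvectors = [[0.73, -0.28], [0.68, 0.96]]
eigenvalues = [0.01, -0.37]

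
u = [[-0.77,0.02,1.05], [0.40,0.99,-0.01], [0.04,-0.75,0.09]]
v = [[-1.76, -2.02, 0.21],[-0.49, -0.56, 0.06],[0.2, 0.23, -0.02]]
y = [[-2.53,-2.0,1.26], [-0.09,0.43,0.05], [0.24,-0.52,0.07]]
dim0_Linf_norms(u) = [0.77, 0.99, 1.05]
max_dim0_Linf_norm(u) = 1.05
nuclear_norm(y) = 4.26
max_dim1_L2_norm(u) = 1.3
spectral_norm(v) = 2.81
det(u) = -0.42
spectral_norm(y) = 3.47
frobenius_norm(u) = 1.85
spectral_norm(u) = 1.40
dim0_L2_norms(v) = [1.84, 2.11, 0.22]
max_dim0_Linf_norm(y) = 2.53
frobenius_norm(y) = 3.54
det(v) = -0.00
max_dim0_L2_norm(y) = 2.54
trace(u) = 0.31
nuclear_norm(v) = 2.81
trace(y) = -2.03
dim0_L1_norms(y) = [2.86, 2.95, 1.38]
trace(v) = -2.34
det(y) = -0.25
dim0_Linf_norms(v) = [1.76, 2.02, 0.21]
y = v + u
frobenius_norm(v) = 2.81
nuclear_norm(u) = 2.83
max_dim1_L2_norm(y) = 3.46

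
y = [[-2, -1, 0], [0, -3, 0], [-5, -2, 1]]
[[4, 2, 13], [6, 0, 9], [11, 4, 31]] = y @ [[-1, -1, -5], [-2, 0, -3], [2, -1, 0]]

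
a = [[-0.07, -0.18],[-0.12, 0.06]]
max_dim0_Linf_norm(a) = 0.18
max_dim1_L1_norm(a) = 0.25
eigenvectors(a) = [[-0.88, 0.62], [-0.47, -0.78]]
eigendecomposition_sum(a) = [[-0.12,  -0.09], [-0.06,  -0.05]] + [[0.05, -0.09], [-0.06, 0.11]]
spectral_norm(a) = 0.19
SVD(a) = [[-0.99, 0.12], [0.12, 0.99]] @ diag([0.19389163989420924, 0.13306401459122705]) @ [[0.28, 0.96], [-0.96, 0.28]]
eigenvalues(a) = [-0.17, 0.16]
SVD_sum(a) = [[-0.05, -0.18],[0.01, 0.02]] + [[-0.02, 0.00], [-0.13, 0.04]]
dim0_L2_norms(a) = [0.14, 0.19]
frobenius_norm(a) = 0.24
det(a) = -0.03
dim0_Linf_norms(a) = [0.12, 0.18]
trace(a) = -0.01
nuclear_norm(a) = 0.33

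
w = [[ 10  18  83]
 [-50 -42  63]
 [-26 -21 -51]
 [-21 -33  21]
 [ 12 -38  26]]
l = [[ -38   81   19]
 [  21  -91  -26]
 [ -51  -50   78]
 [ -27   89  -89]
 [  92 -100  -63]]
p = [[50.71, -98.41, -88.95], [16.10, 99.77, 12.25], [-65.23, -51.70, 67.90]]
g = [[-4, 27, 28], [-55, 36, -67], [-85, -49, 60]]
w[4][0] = 12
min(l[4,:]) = -100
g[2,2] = 60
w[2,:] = [-26, -21, -51]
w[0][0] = 10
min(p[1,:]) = 12.25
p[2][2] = 67.9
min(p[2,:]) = -65.23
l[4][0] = 92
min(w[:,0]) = -50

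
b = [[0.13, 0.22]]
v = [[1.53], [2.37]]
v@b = [[0.20, 0.34], [0.31, 0.52]]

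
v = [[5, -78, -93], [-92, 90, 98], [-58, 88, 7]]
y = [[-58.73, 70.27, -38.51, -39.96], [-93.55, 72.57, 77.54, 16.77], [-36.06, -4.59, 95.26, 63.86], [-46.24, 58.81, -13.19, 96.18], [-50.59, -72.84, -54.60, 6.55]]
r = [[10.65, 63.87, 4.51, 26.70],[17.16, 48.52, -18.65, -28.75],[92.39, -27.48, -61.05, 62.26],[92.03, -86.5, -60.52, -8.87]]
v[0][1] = -78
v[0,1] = -78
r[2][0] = 92.39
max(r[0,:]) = 63.87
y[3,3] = 96.18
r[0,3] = 26.7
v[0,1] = -78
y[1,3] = 16.77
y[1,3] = 16.77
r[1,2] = -18.65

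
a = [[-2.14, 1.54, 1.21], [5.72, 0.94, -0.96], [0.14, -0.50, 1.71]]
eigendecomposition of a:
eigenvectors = [[0.65, -0.15, 0.02], [-0.76, -0.85, -0.58], [-0.08, 0.5, 0.82]]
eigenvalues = [-4.08, 2.52, 2.07]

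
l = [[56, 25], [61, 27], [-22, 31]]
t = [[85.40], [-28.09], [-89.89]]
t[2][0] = -89.89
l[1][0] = 61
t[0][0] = 85.4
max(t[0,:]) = 85.4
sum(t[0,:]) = 85.4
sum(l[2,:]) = 9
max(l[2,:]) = 31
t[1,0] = -28.09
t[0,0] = 85.4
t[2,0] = -89.89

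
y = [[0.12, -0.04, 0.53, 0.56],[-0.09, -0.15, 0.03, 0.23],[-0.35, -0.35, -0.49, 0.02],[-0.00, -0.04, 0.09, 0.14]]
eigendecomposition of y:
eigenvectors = [[(0.71+0j), 0.71-0.00j, (0.33+0j), 0.86+0.00j],[0.09+0.16j, 0.09-0.16j, -0.79+0.00j, -0.30+0.00j],[-0.55+0.38j, (-0.55-0.38j), 0.31+0.00j, (-0.38+0j)],[(0.13+0.03j), 0.13-0.03j, -0.42+0.00j, 0.17+0.00j]]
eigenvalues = [(-0.2+0.3j), (-0.2-0.3j), (-0+0j), (0.01+0j)]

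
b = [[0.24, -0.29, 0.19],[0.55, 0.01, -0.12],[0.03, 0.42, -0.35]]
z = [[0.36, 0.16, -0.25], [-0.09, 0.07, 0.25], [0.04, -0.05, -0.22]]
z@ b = [[0.17,-0.21,0.14], [0.02,0.13,-0.11], [-0.02,-0.1,0.09]]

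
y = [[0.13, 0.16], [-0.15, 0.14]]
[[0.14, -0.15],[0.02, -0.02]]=y @ [[0.39, -0.41], [0.56, -0.59]]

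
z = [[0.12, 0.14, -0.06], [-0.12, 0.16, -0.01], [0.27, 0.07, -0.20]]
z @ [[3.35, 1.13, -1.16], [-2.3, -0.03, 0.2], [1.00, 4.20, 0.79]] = [[0.02, -0.12, -0.16], [-0.78, -0.18, 0.16], [0.54, -0.54, -0.46]]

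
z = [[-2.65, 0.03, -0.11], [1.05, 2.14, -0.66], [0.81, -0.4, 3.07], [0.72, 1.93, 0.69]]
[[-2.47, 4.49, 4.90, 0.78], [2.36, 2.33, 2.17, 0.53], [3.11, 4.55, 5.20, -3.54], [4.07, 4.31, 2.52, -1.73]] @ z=[[15.79, 9.08, 12.89], [-1.67, 5.21, 5.23], [-1.80, 0.92, 10.18], [-5.46, 5.0, 3.25]]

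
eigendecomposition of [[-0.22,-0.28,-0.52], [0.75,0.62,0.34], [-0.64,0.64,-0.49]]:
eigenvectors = [[0.40+0.00j, -0.54+0.10j, -0.54-0.10j], [-0.35+0.00j, (0.38+0.43j), (0.38-0.43j)], [(0.84+0j), (0.6+0j), (0.6-0j)]]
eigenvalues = [(-1.06+0j), (0.49+0.35j), (0.49-0.35j)]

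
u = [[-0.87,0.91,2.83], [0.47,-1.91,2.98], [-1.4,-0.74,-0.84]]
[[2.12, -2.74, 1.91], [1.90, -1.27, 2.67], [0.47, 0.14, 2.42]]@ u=[[-5.81, 5.75, -3.77],[-5.99, 2.18, -0.65],[-3.73, -1.63, -0.29]]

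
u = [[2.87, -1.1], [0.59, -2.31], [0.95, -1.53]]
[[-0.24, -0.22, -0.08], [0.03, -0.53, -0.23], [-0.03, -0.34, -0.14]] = u@[[-0.1,  0.01,  0.01], [-0.04,  0.23,  0.10]]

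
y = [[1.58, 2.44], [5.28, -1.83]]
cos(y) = [[-0.71, -0.06],[-0.12, -0.63]]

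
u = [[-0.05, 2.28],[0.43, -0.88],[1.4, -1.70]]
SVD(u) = [[-0.68, -0.71], [0.31, -0.09], [0.66, -0.69]] @ diag([3.150204930071411, 1.0423094063442875]) @ [[0.35, -0.94], [-0.94, -0.35]]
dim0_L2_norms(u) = [1.47, 2.98]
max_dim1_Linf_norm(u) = 2.28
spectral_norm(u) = 3.15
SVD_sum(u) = [[-0.75, 2.02],  [0.34, -0.91],  [0.72, -1.95]] + [[0.7, 0.26], [0.09, 0.03], [0.68, 0.25]]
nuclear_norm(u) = 4.19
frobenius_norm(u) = 3.32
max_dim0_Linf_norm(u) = 2.28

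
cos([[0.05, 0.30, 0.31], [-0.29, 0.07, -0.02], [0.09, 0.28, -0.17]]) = [[1.03, -0.06, 0.02], [0.02, 1.04, 0.04], [0.05, 0.00, 0.97]]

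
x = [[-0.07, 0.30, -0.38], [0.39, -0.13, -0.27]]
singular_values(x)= [0.53, 0.45]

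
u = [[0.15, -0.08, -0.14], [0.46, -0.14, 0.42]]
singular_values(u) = [0.64, 0.22]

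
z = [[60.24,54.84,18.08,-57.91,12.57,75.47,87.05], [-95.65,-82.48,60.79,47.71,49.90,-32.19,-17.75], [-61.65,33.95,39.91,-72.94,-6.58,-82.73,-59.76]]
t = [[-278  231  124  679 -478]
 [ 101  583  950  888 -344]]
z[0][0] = 60.24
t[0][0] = -278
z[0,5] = 75.47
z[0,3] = -57.91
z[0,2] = 18.08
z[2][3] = -72.94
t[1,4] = -344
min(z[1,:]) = -95.65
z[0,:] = [60.24, 54.84, 18.08, -57.91, 12.57, 75.47, 87.05]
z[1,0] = -95.65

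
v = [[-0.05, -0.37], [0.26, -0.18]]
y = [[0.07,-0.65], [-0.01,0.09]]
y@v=[[-0.17, 0.09], [0.02, -0.01]]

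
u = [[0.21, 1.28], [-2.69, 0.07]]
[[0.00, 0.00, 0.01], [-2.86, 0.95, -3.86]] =u@[[1.06, -0.35, 1.43], [-0.17, 0.06, -0.23]]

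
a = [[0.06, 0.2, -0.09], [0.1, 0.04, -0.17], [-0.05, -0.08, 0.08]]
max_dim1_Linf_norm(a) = 0.2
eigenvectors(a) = [[-0.7, -0.87, -0.77], [-0.58, 0.04, 0.64], [0.41, -0.5, 0.07]]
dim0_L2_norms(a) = [0.13, 0.22, 0.21]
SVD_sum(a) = [[0.08,0.14,-0.14],[0.07,0.11,-0.11],[-0.05,-0.08,0.08]] + [[-0.02, 0.06, 0.05],[0.03, -0.07, -0.06],[-0.00, 0.00, 0.0]] + [[-0.0, 0.00, -0.0], [-0.00, 0.00, -0.0], [-0.00, 0.00, -0.00]]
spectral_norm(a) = 0.30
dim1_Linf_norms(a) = [0.2, 0.17, 0.08]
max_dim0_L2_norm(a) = 0.22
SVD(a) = [[-0.70, 0.64, 0.31], [-0.58, -0.77, 0.27], [0.41, 0.01, 0.91]] @ diag([0.3020424891214722, 0.12755454635537913, 0.0004152943278587028]) @ [[-0.40, -0.65, 0.65], [-0.3, 0.76, 0.58], [-0.86, 0.03, -0.5]]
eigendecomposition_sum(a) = [[0.09, 0.12, -0.15], [0.08, 0.10, -0.12], [-0.05, -0.07, 0.09]] + [[-0.0, -0.0, -0.0], [0.0, 0.0, 0.00], [-0.00, -0.0, -0.00]] + [[-0.03, 0.08, 0.06], [0.02, -0.06, -0.05], [0.0, -0.01, -0.01]]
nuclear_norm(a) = 0.43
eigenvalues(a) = [0.28, -0.0, -0.1]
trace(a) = 0.18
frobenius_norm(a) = 0.33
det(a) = 0.00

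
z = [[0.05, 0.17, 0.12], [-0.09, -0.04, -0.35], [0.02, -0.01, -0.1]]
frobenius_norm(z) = 0.43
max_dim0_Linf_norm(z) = 0.35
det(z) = -0.00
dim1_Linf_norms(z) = [0.17, 0.35, 0.1]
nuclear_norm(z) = 0.59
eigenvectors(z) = [[0.77+0.00j,  0.77-0.00j,  -0.71+0.00j], [(-0.11+0.62j),  (-0.11-0.62j),  0.59+0.00j], [(0.04-0.09j),  (0.04+0.09j),  0.38+0.00j]]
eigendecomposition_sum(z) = [[0.03+0.05j, 0.07-0.00j, (-0.05+0.11j)], [(-0.05+0.02j), (-0.01+0.06j), (-0.08-0.06j)], [0.01-0.00j, 0.00-0.01j, (0.01+0.01j)]] + [[(0.03-0.05j), 0.07+0.00j, (-0.05-0.11j)], [(-0.05-0.02j), (-0.01-0.06j), (-0.08+0.06j)], [0.01+0.00j, 0.01j, (0.01-0.01j)]] + [[(-0.01+0j), 0.03-0.00j, 0.23-0.00j], [0.01-0.00j, (-0.03+0j), -0.19+0.00j], [0.00-0.00j, (-0.02+0j), (-0.12+0j)]]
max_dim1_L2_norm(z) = 0.36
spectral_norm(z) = 0.41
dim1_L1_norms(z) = [0.34, 0.48, 0.13]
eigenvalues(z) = [(0.03+0.12j), (0.03-0.12j), (-0.15+0j)]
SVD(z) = [[0.42,-0.91,0.04], [-0.88,-0.39,0.27], [-0.22,-0.15,-0.96]] @ diag([0.40725794978478436, 0.14438253168724077, 0.04236327278052392]) @ [[0.23, 0.27, 0.94], [-0.09, -0.95, 0.29], [-0.97, 0.16, 0.20]]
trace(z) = -0.09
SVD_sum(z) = [[0.04, 0.04, 0.16],[-0.08, -0.10, -0.34],[-0.02, -0.02, -0.09]] + [[0.01, 0.12, -0.04], [0.01, 0.05, -0.02], [0.0, 0.02, -0.01]] + [[-0.0, 0.00, 0.0], [-0.01, 0.00, 0.00], [0.04, -0.01, -0.01]]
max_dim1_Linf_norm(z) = 0.35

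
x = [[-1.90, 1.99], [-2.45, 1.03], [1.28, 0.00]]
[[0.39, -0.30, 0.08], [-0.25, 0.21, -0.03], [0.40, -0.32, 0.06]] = x @ [[0.31, -0.25, 0.05], [0.49, -0.39, 0.09]]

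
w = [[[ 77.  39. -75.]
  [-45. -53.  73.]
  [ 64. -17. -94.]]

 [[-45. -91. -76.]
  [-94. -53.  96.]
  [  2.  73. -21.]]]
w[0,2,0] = 64.0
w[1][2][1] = 73.0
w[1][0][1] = -91.0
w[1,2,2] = -21.0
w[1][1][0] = -94.0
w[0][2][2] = -94.0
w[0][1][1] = -53.0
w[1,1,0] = -94.0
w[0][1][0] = -45.0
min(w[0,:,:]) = -94.0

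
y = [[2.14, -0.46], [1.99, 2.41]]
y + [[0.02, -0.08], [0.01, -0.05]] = [[2.16,-0.54], [2.00,2.36]]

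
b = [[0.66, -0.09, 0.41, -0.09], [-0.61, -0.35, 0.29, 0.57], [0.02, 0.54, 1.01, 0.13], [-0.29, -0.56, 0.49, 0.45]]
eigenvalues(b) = [(1.05+0j), (0.89+0j), (-0.09+0.29j), (-0.09-0.29j)]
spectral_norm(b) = 1.35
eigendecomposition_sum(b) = [[(-1.26-0j), 0.41+0.00j, 1.86+0.00j, (0.97+0j)], [0.07+0.00j, (-0.02+0j), -0.10-0.00j, (-0.05-0j)], [(-1.3-0j), (0.42+0j), (1.93+0j), (1.01+0j)], [-0.52-0.00j, (0.17+0j), (0.77+0j), (0.4+0j)]] + [[2.04+0.00j,  -0.26+0.00j,  (-1.5-0j),  -1.19-0.00j], [-0.47-0.00j,  (0.06+0j),  (0.34+0j),  (0.27+0j)], [1.18+0.00j,  -0.15+0.00j,  (-0.87-0j),  (-0.69-0j)], [(0.56+0j),  (-0.07+0j),  (-0.42-0j),  (-0.33-0j)]] + [[-0.06-0.03j, -0.12-0.05j, (0.03-0.01j), 0.06+0.08j], [(-0.11+0.04j), (-0.19+0.09j), 0.02-0.04j, 0.17+0.01j], [0.07+0.01j, 0.13+0.01j, -0.02+0.02j, -0.09-0.06j], [-0.17-0.07j, (-0.33-0.11j), 0.07-0.02j, 0.19+0.21j]] + [[-0.06+0.03j, -0.12+0.05j, 0.03+0.01j, (0.06-0.08j)], [(-0.11-0.04j), (-0.19-0.09j), (0.02+0.04j), 0.17-0.01j], [(0.07-0.01j), 0.13-0.01j, -0.02-0.02j, (-0.09+0.06j)], [(-0.17+0.07j), -0.33+0.11j, 0.07+0.02j, (0.19-0.21j)]]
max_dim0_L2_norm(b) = 1.23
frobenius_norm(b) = 1.92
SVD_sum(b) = [[-0.01, -0.00, 0.02, 0.01], [-0.31, -0.16, 0.60, 0.41], [-0.27, -0.14, 0.52, 0.36], [-0.32, -0.16, 0.61, 0.41]] + [[0.33, 0.31, 0.35, -0.14], [-0.27, -0.26, -0.29, 0.12], [0.48, 0.45, 0.51, -0.21], [-0.15, -0.14, -0.16, 0.07]] + [[0.33, -0.40, 0.05, 0.02], [-0.04, 0.05, -0.01, -0.0], [-0.19, 0.23, -0.03, -0.01], [0.20, -0.24, 0.03, 0.01]] + [[0.01, 0.01, -0.01, 0.03],[0.02, 0.02, -0.01, 0.04],[-0.0, -0.0, 0.0, -0.01],[-0.02, -0.01, 0.01, -0.04]]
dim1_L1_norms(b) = [1.25, 1.82, 1.7, 1.79]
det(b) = 0.08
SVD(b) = [[0.02,-0.49,0.77,-0.40],  [0.6,0.41,-0.1,-0.68],  [0.52,-0.73,-0.44,0.08],  [0.61,0.23,0.45,0.61]] @ diag([1.3479327336818832, 1.1857043542939285, 0.6812068491741503, 0.07706982753016778]) @ [[-0.39, -0.2, 0.75, 0.51], [-0.56, -0.53, -0.59, 0.24], [0.63, -0.77, 0.10, 0.03], [-0.38, -0.31, 0.28, -0.83]]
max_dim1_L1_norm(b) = 1.82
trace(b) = 1.77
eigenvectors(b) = [[-0.67+0.00j, (0.83+0j), -0.28-0.02j, (-0.28+0.02j)], [0.04+0.00j, -0.19+0.00j, -0.34+0.33j, (-0.34-0.33j)], [-0.69+0.00j, 0.48+0.00j, (0.29-0.09j), 0.29+0.09j], [-0.27+0.00j, (0.23+0j), -0.77+0.00j, (-0.77-0j)]]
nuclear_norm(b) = 3.29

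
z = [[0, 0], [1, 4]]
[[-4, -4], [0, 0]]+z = [[-4, -4], [1, 4]]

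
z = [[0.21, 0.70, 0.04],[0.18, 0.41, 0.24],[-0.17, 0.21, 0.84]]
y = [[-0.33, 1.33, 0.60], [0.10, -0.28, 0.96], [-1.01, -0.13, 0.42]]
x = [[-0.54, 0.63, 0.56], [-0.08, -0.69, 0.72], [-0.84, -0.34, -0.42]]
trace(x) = -1.65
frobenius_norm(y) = 2.11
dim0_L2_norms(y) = [1.07, 1.37, 1.21]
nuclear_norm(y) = 3.56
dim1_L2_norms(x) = [1.0, 1.0, 1.0]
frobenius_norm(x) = 1.73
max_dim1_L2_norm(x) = 1.0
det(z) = -0.07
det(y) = -1.53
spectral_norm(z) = 1.02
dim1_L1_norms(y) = [2.26, 1.34, 1.56]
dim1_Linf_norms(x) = [0.63, 0.72, 0.84]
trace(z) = 1.46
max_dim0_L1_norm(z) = 1.32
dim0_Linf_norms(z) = [0.21, 0.7, 0.84]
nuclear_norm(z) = 1.84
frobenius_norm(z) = 1.25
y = z + x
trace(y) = -0.19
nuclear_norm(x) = 3.00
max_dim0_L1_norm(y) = 1.98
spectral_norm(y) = 1.56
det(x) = -1.00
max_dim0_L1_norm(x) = 1.7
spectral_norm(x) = 1.01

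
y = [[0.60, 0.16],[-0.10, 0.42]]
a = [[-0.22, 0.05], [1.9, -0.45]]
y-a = [[0.82,0.11], [-2.00,0.87]]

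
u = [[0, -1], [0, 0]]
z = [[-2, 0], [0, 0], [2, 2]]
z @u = [[0, 2], [0, 0], [0, -2]]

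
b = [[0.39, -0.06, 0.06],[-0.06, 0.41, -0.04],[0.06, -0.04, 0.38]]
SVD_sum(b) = [[0.18, -0.19, 0.15], [-0.19, 0.19, -0.16], [0.15, -0.16, 0.13]] + [[0.03,0.07,0.06], [0.07,0.2,0.16], [0.06,0.16,0.13]] + [[0.18,0.06,-0.15],[0.06,0.02,-0.05],[-0.15,-0.05,0.12]]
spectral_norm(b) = 0.50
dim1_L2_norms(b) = [0.4, 0.42, 0.39]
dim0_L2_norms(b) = [0.4, 0.42, 0.39]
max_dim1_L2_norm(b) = 0.42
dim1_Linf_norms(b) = [0.39, 0.41, 0.38]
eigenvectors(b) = [[0.60, -0.75, 0.27], [-0.62, -0.23, 0.75], [0.50, 0.62, 0.6]]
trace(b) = 1.18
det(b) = 0.06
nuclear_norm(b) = 1.18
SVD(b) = [[-0.6, -0.27, -0.75], [0.62, -0.75, -0.23], [-0.50, -0.60, 0.62]] @ diag([0.5012547497029717, 0.35663701769246753, 0.3221082326045607]) @ [[-0.6,0.62,-0.50], [-0.27,-0.75,-0.6], [-0.75,-0.23,0.62]]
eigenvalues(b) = [0.5, 0.32, 0.36]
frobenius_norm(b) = 0.69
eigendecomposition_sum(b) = [[0.18, -0.19, 0.15], [-0.19, 0.19, -0.16], [0.15, -0.16, 0.13]] + [[0.18, 0.06, -0.15], [0.06, 0.02, -0.05], [-0.15, -0.05, 0.12]] + [[0.03,0.07,0.06],[0.07,0.20,0.16],[0.06,0.16,0.13]]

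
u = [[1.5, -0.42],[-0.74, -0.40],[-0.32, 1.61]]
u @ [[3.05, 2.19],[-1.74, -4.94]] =[[5.31,5.36],[-1.56,0.36],[-3.78,-8.65]]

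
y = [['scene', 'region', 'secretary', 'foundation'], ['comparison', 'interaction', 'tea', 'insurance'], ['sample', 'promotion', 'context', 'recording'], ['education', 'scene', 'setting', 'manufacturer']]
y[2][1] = 'promotion'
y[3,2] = 'setting'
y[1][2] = 'tea'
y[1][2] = 'tea'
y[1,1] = 'interaction'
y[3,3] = 'manufacturer'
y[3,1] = 'scene'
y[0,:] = ['scene', 'region', 'secretary', 'foundation']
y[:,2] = ['secretary', 'tea', 'context', 'setting']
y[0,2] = 'secretary'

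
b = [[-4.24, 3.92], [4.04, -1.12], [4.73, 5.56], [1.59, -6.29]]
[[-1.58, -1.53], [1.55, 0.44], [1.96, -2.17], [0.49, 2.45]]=b @ [[0.39, 0.00],[0.02, -0.39]]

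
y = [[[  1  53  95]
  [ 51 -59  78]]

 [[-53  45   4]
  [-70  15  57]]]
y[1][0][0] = -53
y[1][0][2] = 4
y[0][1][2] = 78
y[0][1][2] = 78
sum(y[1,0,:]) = -4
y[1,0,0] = -53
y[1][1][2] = 57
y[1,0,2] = 4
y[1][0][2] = 4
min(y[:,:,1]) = -59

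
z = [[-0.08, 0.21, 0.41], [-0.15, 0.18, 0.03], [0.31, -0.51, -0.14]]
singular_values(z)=[0.74, 0.32, 0.03]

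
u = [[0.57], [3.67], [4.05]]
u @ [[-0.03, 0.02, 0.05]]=[[-0.02,  0.01,  0.03], [-0.11,  0.07,  0.18], [-0.12,  0.08,  0.2]]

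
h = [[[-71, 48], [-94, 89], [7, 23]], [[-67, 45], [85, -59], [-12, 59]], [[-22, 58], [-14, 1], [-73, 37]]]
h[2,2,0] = -73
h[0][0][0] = -71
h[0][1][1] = 89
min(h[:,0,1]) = 45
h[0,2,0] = 7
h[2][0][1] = 58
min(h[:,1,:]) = -94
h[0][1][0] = -94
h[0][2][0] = 7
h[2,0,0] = -22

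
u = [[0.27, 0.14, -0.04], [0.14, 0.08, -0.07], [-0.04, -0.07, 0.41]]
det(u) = 0.00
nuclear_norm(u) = 0.76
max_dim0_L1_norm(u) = 0.52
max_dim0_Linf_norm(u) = 0.41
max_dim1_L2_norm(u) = 0.42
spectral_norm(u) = 0.46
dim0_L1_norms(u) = [0.45, 0.29, 0.52]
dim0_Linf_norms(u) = [0.27, 0.14, 0.41]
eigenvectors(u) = [[0.45, -0.79, -0.42], [-0.89, -0.33, -0.32], [-0.11, -0.51, 0.85]]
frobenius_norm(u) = 0.55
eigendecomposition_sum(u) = [[0.0, -0.0, -0.00], [-0.00, 0.00, 0.0], [-0.00, 0.00, 0.0]] + [[0.19, 0.08, 0.12], [0.08, 0.03, 0.05], [0.12, 0.05, 0.08]] + [[0.08, 0.06, -0.16],[0.06, 0.05, -0.12],[-0.16, -0.12, 0.33]]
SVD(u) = [[-0.42, 0.79, -0.45], [-0.32, 0.33, 0.89], [0.85, 0.51, 0.11]] @ diag([0.4557345479294218, 0.3031580370955694, 0.0011074149750087599]) @ [[-0.42, -0.32, 0.85], [0.79, 0.33, 0.51], [-0.45, 0.89, 0.11]]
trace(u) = 0.76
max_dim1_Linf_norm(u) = 0.41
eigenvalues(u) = [0.0, 0.3, 0.46]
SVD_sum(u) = [[0.08, 0.06, -0.16], [0.06, 0.05, -0.12], [-0.16, -0.12, 0.33]] + [[0.19, 0.08, 0.12], [0.08, 0.03, 0.05], [0.12, 0.05, 0.08]] + [[0.0,-0.00,-0.00], [-0.0,0.0,0.0], [-0.00,0.00,0.00]]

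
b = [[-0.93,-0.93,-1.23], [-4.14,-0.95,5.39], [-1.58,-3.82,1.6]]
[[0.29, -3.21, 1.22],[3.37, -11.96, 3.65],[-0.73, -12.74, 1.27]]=b@[[-0.92, 1.68, -1.13],[0.58, 2.43, 0.06],[0.02, -0.50, -0.18]]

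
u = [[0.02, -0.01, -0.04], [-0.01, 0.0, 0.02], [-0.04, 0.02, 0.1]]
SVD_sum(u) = [[0.02, -0.01, -0.04], [-0.01, 0.0, 0.02], [-0.04, 0.02, 0.1]] + [[-0.0, -0.00, 0.0], [-0.0, -0.00, 0.0], [0.00, 0.0, -0.00]] + [[0.00, -0.0, 0.00], [-0.0, 0.00, -0.00], [0.00, -0.00, 0.0]]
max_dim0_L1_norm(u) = 0.16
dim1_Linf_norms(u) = [0.04, 0.02, 0.1]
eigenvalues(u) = [0.12, 0.0, -0.0]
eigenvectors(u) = [[0.38, -0.89, -0.25],[-0.18, 0.19, -0.96],[-0.91, -0.41, 0.09]]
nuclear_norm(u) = 0.13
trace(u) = 0.12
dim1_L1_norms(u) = [0.07, 0.03, 0.16]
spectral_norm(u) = 0.12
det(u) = -0.00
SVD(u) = [[-0.38, 0.25, -0.89], [0.18, 0.96, 0.19], [0.91, -0.09, -0.41]] @ diag([0.12069125794953307, 0.0044310503595734714, 0.0037397924100404144]) @ [[-0.38, 0.18, 0.91], [-0.25, -0.96, 0.09], [-0.89, 0.19, -0.41]]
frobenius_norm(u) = 0.12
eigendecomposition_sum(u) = [[0.02, -0.01, -0.04], [-0.01, 0.00, 0.02], [-0.04, 0.02, 0.1]] + [[0.0,-0.00,0.00], [-0.0,0.0,-0.0], [0.0,-0.00,0.00]] + [[-0.00, -0.00, 0.00], [-0.00, -0.0, 0.0], [0.00, 0.00, -0.00]]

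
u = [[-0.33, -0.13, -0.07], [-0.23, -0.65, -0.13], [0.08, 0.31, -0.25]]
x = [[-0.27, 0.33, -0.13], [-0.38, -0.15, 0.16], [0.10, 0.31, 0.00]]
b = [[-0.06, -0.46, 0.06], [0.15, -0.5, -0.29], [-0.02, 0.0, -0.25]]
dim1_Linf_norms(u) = [0.33, 0.65, 0.31]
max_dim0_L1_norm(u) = 1.09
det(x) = 0.03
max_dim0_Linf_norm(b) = 0.5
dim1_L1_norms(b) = [0.58, 0.94, 0.27]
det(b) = -0.03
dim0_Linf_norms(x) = [0.38, 0.33, 0.16]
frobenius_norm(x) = 0.71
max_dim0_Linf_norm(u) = 0.65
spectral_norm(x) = 0.50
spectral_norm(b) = 0.71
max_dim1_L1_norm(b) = 0.94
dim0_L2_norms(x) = [0.48, 0.48, 0.21]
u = b + x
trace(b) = -0.81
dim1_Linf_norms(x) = [0.33, 0.38, 0.31]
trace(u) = -1.23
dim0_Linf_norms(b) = [0.15, 0.5, 0.29]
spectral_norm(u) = 0.80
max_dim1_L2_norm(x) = 0.45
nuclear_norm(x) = 1.11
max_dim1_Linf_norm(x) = 0.38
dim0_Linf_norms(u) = [0.33, 0.65, 0.25]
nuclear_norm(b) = 1.17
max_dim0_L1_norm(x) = 0.79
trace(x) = -0.42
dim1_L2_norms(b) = [0.47, 0.6, 0.25]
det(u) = -0.06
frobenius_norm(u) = 0.89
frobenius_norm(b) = 0.80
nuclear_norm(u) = 1.34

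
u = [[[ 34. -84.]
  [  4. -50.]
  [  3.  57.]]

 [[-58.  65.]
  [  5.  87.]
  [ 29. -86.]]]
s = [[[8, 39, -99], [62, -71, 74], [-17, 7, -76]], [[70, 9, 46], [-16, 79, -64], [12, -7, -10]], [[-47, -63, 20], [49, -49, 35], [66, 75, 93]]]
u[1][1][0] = 5.0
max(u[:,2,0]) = 29.0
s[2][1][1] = -49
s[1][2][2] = -10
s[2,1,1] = -49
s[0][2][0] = -17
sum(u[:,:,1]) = -11.0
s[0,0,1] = 39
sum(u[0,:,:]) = -36.0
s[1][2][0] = 12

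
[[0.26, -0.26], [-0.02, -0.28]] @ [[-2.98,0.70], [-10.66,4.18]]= [[2.0, -0.9],[3.04, -1.18]]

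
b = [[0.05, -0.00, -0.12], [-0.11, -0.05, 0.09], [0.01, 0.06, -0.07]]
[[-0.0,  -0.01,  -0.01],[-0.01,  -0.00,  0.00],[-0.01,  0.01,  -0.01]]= b@[[0.12, -0.03, 0.07],[-0.03, 0.20, 0.03],[0.07, 0.03, 0.11]]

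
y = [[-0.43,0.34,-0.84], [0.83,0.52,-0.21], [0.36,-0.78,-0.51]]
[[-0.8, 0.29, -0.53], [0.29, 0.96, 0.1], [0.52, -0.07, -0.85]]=y @ [[0.77, 0.64, 0.0], [-0.54, 0.65, 0.53], [0.34, -0.41, 0.85]]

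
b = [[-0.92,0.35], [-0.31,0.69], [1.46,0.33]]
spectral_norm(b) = 1.75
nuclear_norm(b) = 2.59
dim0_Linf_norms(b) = [1.46, 0.69]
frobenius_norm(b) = 1.94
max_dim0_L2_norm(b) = 1.75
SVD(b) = [[-0.53, -0.39], [-0.19, -0.81], [0.83, -0.43]] @ diag([1.7536636135595045, 0.8403951037919135]) @ [[1.00, -0.02], [-0.02, -1.0]]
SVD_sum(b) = [[-0.93, 0.02], [-0.33, 0.01], [1.45, -0.03]] + [[0.01, 0.33], [0.02, 0.68], [0.01, 0.36]]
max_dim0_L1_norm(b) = 2.69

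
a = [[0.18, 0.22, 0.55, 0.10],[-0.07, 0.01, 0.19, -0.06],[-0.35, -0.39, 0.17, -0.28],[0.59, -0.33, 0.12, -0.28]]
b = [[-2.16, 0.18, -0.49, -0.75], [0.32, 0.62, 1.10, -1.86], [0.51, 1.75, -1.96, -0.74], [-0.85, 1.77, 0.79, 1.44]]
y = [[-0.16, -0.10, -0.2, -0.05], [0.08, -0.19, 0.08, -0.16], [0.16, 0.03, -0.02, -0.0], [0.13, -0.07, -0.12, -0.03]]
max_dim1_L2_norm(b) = 2.78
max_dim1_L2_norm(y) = 0.28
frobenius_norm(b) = 4.99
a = b @ y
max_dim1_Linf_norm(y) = 0.2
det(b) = 36.65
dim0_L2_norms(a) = [0.71, 0.56, 0.62, 0.41]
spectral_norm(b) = 2.83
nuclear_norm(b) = 9.91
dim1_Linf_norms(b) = [2.16, 1.86, 1.96, 1.77]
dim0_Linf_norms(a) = [0.59, 0.39, 0.55, 0.28]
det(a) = -0.01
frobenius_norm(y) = 0.47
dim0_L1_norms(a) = [1.19, 0.95, 1.03, 0.72]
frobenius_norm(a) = 1.17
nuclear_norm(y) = 0.81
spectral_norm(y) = 0.30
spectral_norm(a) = 0.76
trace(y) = -0.40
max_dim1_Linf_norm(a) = 0.59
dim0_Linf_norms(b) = [2.16, 1.77, 1.96, 1.86]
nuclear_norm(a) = 2.05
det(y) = -0.00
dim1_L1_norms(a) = [1.05, 0.33, 1.19, 1.32]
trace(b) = -2.06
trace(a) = 0.08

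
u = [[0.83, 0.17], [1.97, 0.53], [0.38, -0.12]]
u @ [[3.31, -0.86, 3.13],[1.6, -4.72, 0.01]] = [[3.02,-1.52,2.60], [7.37,-4.2,6.17], [1.07,0.24,1.19]]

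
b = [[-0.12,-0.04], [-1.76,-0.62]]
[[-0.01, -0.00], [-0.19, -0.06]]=b@ [[0.14, -0.09], [-0.09, 0.36]]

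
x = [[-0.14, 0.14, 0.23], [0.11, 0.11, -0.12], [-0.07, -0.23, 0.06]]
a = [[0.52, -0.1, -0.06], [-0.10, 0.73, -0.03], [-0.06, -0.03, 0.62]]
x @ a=[[-0.1, 0.11, 0.15], [0.05, 0.07, -0.08], [-0.02, -0.16, 0.05]]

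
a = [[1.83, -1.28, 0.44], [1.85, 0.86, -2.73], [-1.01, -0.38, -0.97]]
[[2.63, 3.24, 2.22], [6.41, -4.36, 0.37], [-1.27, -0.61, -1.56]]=a @[[1.95, 0.20, 1.04], [0.43, -1.85, -0.06], [-0.89, 1.15, 0.55]]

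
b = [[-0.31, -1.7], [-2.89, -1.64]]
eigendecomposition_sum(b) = [[0.86, -0.49], [-0.84, 0.48]] + [[-1.17, -1.21],[-2.05, -2.12]]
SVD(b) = [[-0.36, -0.93], [-0.93, 0.36]] @ diag([3.531616456068861, 1.2471909265319494]) @ [[0.79, 0.61], [-0.61, 0.79]]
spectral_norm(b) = 3.53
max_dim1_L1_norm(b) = 4.53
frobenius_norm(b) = 3.75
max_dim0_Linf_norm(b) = 2.89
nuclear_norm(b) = 4.78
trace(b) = -1.95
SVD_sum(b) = [[-1.02, -0.78], [-2.62, -2.0]] + [[0.71, -0.92], [-0.27, 0.36]]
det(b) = -4.40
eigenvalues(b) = [1.34, -3.29]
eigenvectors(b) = [[0.72,  0.50], [-0.70,  0.87]]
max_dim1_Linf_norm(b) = 2.89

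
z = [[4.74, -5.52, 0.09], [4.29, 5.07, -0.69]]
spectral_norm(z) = 7.59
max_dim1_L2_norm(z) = 7.28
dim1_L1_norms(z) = [10.35, 10.05]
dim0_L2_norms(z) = [6.39, 7.5, 0.7]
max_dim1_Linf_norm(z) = 5.52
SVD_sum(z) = [[1.61, -6.3, 0.37], [-0.96, 3.75, -0.22]] + [[3.13, 0.78, -0.28], [5.25, 1.32, -0.47]]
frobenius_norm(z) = 9.88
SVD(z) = [[-0.86, 0.51], [0.51, 0.86]] @ diag([7.585477717616001, 6.323901311338686]) @ [[-0.25, 0.97, -0.06], [0.97, 0.24, -0.09]]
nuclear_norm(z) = 13.91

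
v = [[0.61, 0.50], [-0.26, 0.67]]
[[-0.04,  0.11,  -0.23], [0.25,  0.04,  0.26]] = v@ [[-0.28, 0.1, -0.53], [0.27, 0.1, 0.18]]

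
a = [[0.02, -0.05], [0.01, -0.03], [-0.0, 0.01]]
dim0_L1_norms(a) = [0.03, 0.09]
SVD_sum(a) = [[0.02, -0.05], [0.01, -0.03], [-0.00, 0.01]] + [[0.00, 0.0], [-0.0, -0.0], [0.00, 0.00]]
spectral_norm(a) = 0.06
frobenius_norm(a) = 0.06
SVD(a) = [[-0.85, 0.33], [-0.5, -0.29], [0.15, 0.9]] @ diag([0.06312640750215334, 0.003880293271400914]) @ [[-0.35, 0.94], [0.94, 0.35]]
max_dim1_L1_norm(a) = 0.07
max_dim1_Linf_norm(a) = 0.05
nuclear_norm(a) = 0.07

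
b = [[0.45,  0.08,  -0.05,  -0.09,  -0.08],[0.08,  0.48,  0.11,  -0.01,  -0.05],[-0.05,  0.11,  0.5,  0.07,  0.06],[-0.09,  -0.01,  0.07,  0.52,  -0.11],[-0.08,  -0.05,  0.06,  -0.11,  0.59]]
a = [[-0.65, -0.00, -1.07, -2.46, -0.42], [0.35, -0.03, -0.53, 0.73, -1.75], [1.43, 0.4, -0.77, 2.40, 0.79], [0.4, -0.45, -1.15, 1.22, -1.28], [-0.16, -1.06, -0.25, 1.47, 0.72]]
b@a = [[-0.36, 0.1, -0.36, -1.40, -0.31], [0.28, 0.09, -0.40, 0.33, -0.81], [0.8, 0.1, -0.49, 1.58, 0.18], [0.38, -0.09, -0.52, 0.85, -0.63], [-0.02, -0.55, 0.04, 1.04, 0.73]]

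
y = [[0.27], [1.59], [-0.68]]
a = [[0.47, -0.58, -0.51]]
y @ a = [[0.13, -0.16, -0.14], [0.75, -0.92, -0.81], [-0.32, 0.39, 0.35]]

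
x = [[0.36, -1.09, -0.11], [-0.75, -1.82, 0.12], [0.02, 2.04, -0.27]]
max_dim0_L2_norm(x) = 2.94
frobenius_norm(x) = 3.07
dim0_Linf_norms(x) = [0.75, 2.04, 0.27]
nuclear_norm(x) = 3.94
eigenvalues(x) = [-2.23, 0.77, -0.27]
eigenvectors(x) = [[0.25, 0.83, 0.17], [0.67, -0.26, -0.00], [-0.7, -0.5, 0.99]]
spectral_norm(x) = 2.97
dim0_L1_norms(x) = [1.13, 4.95, 0.5]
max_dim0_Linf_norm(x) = 2.04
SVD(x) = [[0.34, -0.67, 0.65], [0.64, 0.68, 0.36], [-0.69, 0.29, 0.67]] @ diag([2.973036292000232, 0.7556932507713492, 0.20972104612588516]) @ [[-0.12, -0.99, 0.08],[-0.99, 0.13, 0.1],[-0.11, -0.06, -0.99]]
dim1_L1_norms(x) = [1.56, 2.69, 2.33]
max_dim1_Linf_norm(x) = 2.04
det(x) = 0.47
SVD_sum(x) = [[-0.13,  -1.01,  0.08], [-0.24,  -1.88,  0.14], [0.25,  2.02,  -0.15]] + [[0.5,-0.07,-0.05], [-0.51,0.07,0.05], [-0.22,0.03,0.02]] + [[-0.02, -0.01, -0.14], [-0.01, -0.00, -0.08], [-0.02, -0.01, -0.14]]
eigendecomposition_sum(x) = [[-0.21, -0.73, 0.03], [-0.56, -1.93, 0.09], [0.58, 2.01, -0.09]] + [[0.6, -0.33, -0.1],[-0.19, 0.11, 0.03],[-0.36, 0.20, 0.06]] + [[-0.03, -0.03, -0.04],[0.00, 0.0, 0.00],[-0.20, -0.18, -0.24]]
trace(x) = -1.73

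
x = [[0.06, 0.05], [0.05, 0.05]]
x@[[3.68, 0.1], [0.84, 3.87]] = [[0.26, 0.20], [0.23, 0.2]]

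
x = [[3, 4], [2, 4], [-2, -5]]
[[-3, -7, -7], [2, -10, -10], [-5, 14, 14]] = x @ [[-5, 3, 3], [3, -4, -4]]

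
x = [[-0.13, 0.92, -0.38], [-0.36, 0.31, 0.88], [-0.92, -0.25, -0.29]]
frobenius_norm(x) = 1.73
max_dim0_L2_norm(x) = 1.0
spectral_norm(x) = 1.00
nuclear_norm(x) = 3.00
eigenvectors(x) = [[(0.63+0j), (-0.14+0.53j), -0.14-0.53j], [(-0.3+0j), (-0.67+0j), (-0.67-0j)], [(0.71+0j), -0.16-0.47j, (-0.16+0.47j)]]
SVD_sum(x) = [[-0.04, 0.76, -0.59], [0.01, -0.22, 0.17], [-0.00, 0.01, -0.01]] + [[-0.05,0.17,0.22],[-0.16,0.56,0.73],[0.04,-0.13,-0.17]] + [[-0.05, -0.01, -0.01], [-0.21, -0.03, -0.02], [-0.96, -0.13, -0.11]]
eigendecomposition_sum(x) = [[(-0.4-0j), 0.19-0.00j, -0.45-0.00j], [(0.19+0j), (-0.09+0j), 0.22+0.00j], [-0.45-0.00j, 0.22-0.00j, -0.51-0.00j]] + [[(0.13+0.27j),(0.36-0.07j),(0.04-0.27j)], [-0.28+0.24j,(0.2+0.41j),0.33-0.04j], [-0.24-0.13j,-0.23+0.24j,0.11+0.22j]] + [[(0.13-0.27j),0.36+0.07j,(0.04+0.27j)],[(-0.28-0.24j),(0.2-0.41j),0.33+0.04j],[-0.24+0.13j,(-0.23-0.24j),0.11-0.22j]]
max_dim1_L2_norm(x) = 1.0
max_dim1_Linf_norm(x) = 0.92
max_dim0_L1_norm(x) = 1.55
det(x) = -1.00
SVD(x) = [[-0.96, 0.28, -0.05], [0.28, 0.94, -0.21], [-0.01, -0.22, -0.98]] @ diag([1.0041901100173254, 0.9998688172043161, 0.9963255348157225]) @ [[0.04, -0.79, 0.61],[-0.17, 0.60, 0.78],[0.98, 0.14, 0.11]]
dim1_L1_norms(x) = [1.43, 1.55, 1.46]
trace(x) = -0.11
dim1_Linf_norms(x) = [0.92, 0.88, 0.92]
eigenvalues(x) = [(-1+0j), (0.45+0.9j), (0.45-0.9j)]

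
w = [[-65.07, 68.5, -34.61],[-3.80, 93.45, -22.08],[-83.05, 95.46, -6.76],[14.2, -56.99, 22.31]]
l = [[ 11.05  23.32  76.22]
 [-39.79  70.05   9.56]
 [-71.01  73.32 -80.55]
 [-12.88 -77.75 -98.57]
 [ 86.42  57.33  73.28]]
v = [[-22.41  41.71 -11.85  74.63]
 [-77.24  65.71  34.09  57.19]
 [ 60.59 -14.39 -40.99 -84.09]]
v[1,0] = -77.24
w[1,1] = 93.45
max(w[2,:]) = 95.46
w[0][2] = -34.61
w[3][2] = 22.31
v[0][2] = -11.85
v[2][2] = -40.99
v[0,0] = -22.41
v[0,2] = -11.85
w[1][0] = -3.8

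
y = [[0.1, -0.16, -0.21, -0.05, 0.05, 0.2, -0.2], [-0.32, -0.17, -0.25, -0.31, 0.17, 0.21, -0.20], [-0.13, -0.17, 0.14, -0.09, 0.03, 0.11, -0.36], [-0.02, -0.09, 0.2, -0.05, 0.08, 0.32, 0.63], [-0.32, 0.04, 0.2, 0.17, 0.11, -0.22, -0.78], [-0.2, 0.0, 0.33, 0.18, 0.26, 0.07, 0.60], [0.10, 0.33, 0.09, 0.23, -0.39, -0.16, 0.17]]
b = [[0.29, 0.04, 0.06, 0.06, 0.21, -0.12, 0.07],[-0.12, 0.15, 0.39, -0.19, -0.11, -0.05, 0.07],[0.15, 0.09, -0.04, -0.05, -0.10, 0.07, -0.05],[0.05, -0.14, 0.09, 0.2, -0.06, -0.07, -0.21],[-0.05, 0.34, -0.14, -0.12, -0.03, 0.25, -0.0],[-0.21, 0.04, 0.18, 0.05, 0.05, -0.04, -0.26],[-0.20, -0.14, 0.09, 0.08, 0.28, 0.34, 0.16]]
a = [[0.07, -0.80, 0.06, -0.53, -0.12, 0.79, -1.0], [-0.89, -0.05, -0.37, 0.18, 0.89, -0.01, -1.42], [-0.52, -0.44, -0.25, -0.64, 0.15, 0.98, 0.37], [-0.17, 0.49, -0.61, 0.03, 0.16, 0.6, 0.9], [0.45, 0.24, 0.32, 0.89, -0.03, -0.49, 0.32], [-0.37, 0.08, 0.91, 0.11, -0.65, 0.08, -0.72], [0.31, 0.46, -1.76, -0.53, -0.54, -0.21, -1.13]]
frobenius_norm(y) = 1.78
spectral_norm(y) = 1.31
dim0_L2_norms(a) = [1.24, 1.16, 2.15, 1.34, 1.25, 1.5, 2.42]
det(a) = 1.25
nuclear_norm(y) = 3.66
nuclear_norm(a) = 9.86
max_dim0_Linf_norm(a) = 1.76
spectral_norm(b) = 0.59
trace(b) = 0.69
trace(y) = 0.37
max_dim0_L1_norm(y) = 2.94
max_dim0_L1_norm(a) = 5.86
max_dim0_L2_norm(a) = 2.42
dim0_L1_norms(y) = [1.19, 0.96, 1.42, 1.08, 1.09, 1.29, 2.94]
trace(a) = -1.28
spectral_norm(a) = 2.69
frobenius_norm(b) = 1.11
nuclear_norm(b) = 2.63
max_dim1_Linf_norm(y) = 0.78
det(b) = -0.00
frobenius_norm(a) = 4.35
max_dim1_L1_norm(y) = 1.84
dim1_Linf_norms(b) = [0.29, 0.39, 0.15, 0.21, 0.34, 0.26, 0.34]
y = b @ a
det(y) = -0.00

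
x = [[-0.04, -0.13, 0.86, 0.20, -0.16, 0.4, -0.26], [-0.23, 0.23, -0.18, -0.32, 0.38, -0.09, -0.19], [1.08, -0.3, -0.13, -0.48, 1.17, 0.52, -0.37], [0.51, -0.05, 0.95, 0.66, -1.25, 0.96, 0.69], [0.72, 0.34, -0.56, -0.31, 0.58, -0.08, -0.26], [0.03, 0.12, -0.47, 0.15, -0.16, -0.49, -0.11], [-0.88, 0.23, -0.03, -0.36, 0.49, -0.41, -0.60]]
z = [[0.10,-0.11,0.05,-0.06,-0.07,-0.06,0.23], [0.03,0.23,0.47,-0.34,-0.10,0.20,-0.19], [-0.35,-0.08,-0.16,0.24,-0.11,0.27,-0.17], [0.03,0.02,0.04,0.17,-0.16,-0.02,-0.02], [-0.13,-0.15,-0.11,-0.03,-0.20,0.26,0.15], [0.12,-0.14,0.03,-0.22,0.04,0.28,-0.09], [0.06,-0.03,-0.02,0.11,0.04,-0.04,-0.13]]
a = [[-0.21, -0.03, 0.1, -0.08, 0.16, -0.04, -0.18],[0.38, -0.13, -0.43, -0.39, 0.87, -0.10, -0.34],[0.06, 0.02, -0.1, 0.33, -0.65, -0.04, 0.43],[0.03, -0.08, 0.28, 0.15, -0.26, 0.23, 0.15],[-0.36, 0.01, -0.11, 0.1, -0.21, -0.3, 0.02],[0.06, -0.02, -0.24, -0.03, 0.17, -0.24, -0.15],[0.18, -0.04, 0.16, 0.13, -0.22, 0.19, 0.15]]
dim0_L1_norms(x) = [3.49, 1.4, 3.18, 2.48, 4.19, 2.95, 2.48]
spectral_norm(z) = 0.76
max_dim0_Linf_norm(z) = 0.47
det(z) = 0.00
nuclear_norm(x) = 6.87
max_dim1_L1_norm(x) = 5.07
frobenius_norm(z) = 1.16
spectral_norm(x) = 2.70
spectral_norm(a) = 1.52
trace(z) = 0.29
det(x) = 0.00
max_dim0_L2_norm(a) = 1.18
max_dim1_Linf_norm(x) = 1.25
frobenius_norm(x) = 3.61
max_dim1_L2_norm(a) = 1.18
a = z @ x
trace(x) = 0.21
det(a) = 0.00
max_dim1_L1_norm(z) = 1.56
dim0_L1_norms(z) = [0.82, 0.76, 0.88, 1.17, 0.72, 1.13, 0.98]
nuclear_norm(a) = 3.03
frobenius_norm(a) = 1.77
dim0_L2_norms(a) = [0.6, 0.16, 0.62, 0.56, 1.18, 0.5, 0.63]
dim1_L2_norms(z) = [0.3, 0.69, 0.57, 0.24, 0.43, 0.41, 0.19]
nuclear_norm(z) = 2.48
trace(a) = -0.59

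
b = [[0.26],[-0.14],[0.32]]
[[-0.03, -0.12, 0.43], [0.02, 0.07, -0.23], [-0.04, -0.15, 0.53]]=b @ [[-0.13, -0.48, 1.66]]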